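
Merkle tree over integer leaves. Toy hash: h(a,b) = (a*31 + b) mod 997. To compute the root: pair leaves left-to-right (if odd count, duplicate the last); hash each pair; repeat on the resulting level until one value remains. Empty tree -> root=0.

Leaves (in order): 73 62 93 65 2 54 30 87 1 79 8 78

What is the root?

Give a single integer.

L0: [73, 62, 93, 65, 2, 54, 30, 87, 1, 79, 8, 78]
L1: h(73,62)=(73*31+62)%997=331 h(93,65)=(93*31+65)%997=954 h(2,54)=(2*31+54)%997=116 h(30,87)=(30*31+87)%997=20 h(1,79)=(1*31+79)%997=110 h(8,78)=(8*31+78)%997=326 -> [331, 954, 116, 20, 110, 326]
L2: h(331,954)=(331*31+954)%997=248 h(116,20)=(116*31+20)%997=625 h(110,326)=(110*31+326)%997=745 -> [248, 625, 745]
L3: h(248,625)=(248*31+625)%997=337 h(745,745)=(745*31+745)%997=909 -> [337, 909]
L4: h(337,909)=(337*31+909)%997=389 -> [389]

Answer: 389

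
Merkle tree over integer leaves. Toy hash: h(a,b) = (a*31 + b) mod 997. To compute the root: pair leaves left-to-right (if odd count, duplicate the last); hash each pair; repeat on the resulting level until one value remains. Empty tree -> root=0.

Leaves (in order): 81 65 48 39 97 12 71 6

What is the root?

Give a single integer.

Answer: 547

Derivation:
L0: [81, 65, 48, 39, 97, 12, 71, 6]
L1: h(81,65)=(81*31+65)%997=582 h(48,39)=(48*31+39)%997=530 h(97,12)=(97*31+12)%997=28 h(71,6)=(71*31+6)%997=213 -> [582, 530, 28, 213]
L2: h(582,530)=(582*31+530)%997=626 h(28,213)=(28*31+213)%997=84 -> [626, 84]
L3: h(626,84)=(626*31+84)%997=547 -> [547]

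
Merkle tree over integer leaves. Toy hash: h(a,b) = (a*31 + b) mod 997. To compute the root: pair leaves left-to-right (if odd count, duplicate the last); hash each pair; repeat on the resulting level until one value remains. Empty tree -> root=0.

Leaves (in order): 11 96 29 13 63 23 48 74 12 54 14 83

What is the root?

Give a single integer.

L0: [11, 96, 29, 13, 63, 23, 48, 74, 12, 54, 14, 83]
L1: h(11,96)=(11*31+96)%997=437 h(29,13)=(29*31+13)%997=912 h(63,23)=(63*31+23)%997=979 h(48,74)=(48*31+74)%997=565 h(12,54)=(12*31+54)%997=426 h(14,83)=(14*31+83)%997=517 -> [437, 912, 979, 565, 426, 517]
L2: h(437,912)=(437*31+912)%997=501 h(979,565)=(979*31+565)%997=7 h(426,517)=(426*31+517)%997=762 -> [501, 7, 762]
L3: h(501,7)=(501*31+7)%997=583 h(762,762)=(762*31+762)%997=456 -> [583, 456]
L4: h(583,456)=(583*31+456)%997=583 -> [583]

Answer: 583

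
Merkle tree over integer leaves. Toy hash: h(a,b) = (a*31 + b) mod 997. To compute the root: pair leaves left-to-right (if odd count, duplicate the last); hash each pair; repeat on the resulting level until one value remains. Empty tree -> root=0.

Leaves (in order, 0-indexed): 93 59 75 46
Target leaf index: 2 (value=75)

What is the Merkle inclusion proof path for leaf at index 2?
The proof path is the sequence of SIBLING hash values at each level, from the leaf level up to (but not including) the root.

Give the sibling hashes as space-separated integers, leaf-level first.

L0 (leaves): [93, 59, 75, 46], target index=2
L1: h(93,59)=(93*31+59)%997=948 [pair 0] h(75,46)=(75*31+46)%997=377 [pair 1] -> [948, 377]
  Sibling for proof at L0: 46
L2: h(948,377)=(948*31+377)%997=852 [pair 0] -> [852]
  Sibling for proof at L1: 948
Root: 852
Proof path (sibling hashes from leaf to root): [46, 948]

Answer: 46 948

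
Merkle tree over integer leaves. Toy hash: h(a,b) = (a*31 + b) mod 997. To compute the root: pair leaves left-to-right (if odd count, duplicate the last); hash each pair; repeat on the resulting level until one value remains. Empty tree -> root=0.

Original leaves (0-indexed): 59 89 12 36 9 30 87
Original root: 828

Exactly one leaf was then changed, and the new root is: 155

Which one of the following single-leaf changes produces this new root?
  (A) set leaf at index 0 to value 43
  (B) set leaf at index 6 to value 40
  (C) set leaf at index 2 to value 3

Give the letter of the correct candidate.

Original leaves: [59, 89, 12, 36, 9, 30, 87]
Target new root: 155
Try each candidate change and compute the resulting root:
Candidate A: set leaf[0] = 43 -> leaves = [43, 89, 12, 36, 9, 30, 87]
  L0: [43, 89, 12, 36, 9, 30, 87]
  L1: h(43,89)=(43*31+89)%997=425 h(12,36)=(12*31+36)%997=408 h(9,30)=(9*31+30)%997=309 h(87,87)=(87*31+87)%997=790 -> [425, 408, 309, 790]
  L2: h(425,408)=(425*31+408)%997=622 h(309,790)=(309*31+790)%997=399 -> [622, 399]
  L3: h(622,399)=(622*31+399)%997=738 -> [738]
  root = 738 != target 155
Candidate B: set leaf[6] = 40 -> leaves = [59, 89, 12, 36, 9, 30, 40]
  L0: [59, 89, 12, 36, 9, 30, 40]
  L1: h(59,89)=(59*31+89)%997=921 h(12,36)=(12*31+36)%997=408 h(9,30)=(9*31+30)%997=309 h(40,40)=(40*31+40)%997=283 -> [921, 408, 309, 283]
  L2: h(921,408)=(921*31+408)%997=46 h(309,283)=(309*31+283)%997=889 -> [46, 889]
  L3: h(46,889)=(46*31+889)%997=321 -> [321]
  root = 321 != target 155
Candidate C: set leaf[2] = 3 -> leaves = [59, 89, 3, 36, 9, 30, 87]
  L0: [59, 89, 3, 36, 9, 30, 87]
  L1: h(59,89)=(59*31+89)%997=921 h(3,36)=(3*31+36)%997=129 h(9,30)=(9*31+30)%997=309 h(87,87)=(87*31+87)%997=790 -> [921, 129, 309, 790]
  L2: h(921,129)=(921*31+129)%997=764 h(309,790)=(309*31+790)%997=399 -> [764, 399]
  L3: h(764,399)=(764*31+399)%997=155 -> [155]
  root = 155 == target 155  ** MATCH **
Candidate C produces the target root.

Answer: C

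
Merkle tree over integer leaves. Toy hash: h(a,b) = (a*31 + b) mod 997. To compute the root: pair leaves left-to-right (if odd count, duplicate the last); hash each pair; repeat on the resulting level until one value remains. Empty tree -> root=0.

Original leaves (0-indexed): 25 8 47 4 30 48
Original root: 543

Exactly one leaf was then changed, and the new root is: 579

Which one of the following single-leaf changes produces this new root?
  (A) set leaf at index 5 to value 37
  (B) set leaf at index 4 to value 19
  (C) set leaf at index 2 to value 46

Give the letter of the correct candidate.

Answer: C

Derivation:
Original leaves: [25, 8, 47, 4, 30, 48]
Target new root: 579
Try each candidate change and compute the resulting root:
Candidate A: set leaf[5] = 37 -> leaves = [25, 8, 47, 4, 30, 37]
  L0: [25, 8, 47, 4, 30, 37]
  L1: h(25,8)=(25*31+8)%997=783 h(47,4)=(47*31+4)%997=464 h(30,37)=(30*31+37)%997=967 -> [783, 464, 967]
  L2: h(783,464)=(783*31+464)%997=809 h(967,967)=(967*31+967)%997=37 -> [809, 37]
  L3: h(809,37)=(809*31+37)%997=191 -> [191]
  root = 191 != target 579
Candidate B: set leaf[4] = 19 -> leaves = [25, 8, 47, 4, 19, 48]
  L0: [25, 8, 47, 4, 19, 48]
  L1: h(25,8)=(25*31+8)%997=783 h(47,4)=(47*31+4)%997=464 h(19,48)=(19*31+48)%997=637 -> [783, 464, 637]
  L2: h(783,464)=(783*31+464)%997=809 h(637,637)=(637*31+637)%997=444 -> [809, 444]
  L3: h(809,444)=(809*31+444)%997=598 -> [598]
  root = 598 != target 579
Candidate C: set leaf[2] = 46 -> leaves = [25, 8, 46, 4, 30, 48]
  L0: [25, 8, 46, 4, 30, 48]
  L1: h(25,8)=(25*31+8)%997=783 h(46,4)=(46*31+4)%997=433 h(30,48)=(30*31+48)%997=978 -> [783, 433, 978]
  L2: h(783,433)=(783*31+433)%997=778 h(978,978)=(978*31+978)%997=389 -> [778, 389]
  L3: h(778,389)=(778*31+389)%997=579 -> [579]
  root = 579 == target 579  ** MATCH **
Candidate C produces the target root.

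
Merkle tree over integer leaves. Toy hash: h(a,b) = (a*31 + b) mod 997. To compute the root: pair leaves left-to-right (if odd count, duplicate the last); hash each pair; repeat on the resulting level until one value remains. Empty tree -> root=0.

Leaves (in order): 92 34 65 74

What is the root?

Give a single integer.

L0: [92, 34, 65, 74]
L1: h(92,34)=(92*31+34)%997=892 h(65,74)=(65*31+74)%997=95 -> [892, 95]
L2: h(892,95)=(892*31+95)%997=828 -> [828]

Answer: 828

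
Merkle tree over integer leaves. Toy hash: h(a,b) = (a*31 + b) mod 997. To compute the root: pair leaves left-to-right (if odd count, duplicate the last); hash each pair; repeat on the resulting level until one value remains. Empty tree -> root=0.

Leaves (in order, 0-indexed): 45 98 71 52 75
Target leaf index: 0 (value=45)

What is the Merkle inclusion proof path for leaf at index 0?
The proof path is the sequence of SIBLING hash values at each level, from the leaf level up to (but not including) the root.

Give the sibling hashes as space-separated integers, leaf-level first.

L0 (leaves): [45, 98, 71, 52, 75], target index=0
L1: h(45,98)=(45*31+98)%997=496 [pair 0] h(71,52)=(71*31+52)%997=259 [pair 1] h(75,75)=(75*31+75)%997=406 [pair 2] -> [496, 259, 406]
  Sibling for proof at L0: 98
L2: h(496,259)=(496*31+259)%997=680 [pair 0] h(406,406)=(406*31+406)%997=31 [pair 1] -> [680, 31]
  Sibling for proof at L1: 259
L3: h(680,31)=(680*31+31)%997=174 [pair 0] -> [174]
  Sibling for proof at L2: 31
Root: 174
Proof path (sibling hashes from leaf to root): [98, 259, 31]

Answer: 98 259 31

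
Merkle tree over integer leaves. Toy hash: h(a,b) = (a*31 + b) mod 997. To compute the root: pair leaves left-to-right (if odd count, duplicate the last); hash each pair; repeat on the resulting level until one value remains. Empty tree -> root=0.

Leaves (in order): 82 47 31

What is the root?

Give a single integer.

Answer: 494

Derivation:
L0: [82, 47, 31]
L1: h(82,47)=(82*31+47)%997=595 h(31,31)=(31*31+31)%997=992 -> [595, 992]
L2: h(595,992)=(595*31+992)%997=494 -> [494]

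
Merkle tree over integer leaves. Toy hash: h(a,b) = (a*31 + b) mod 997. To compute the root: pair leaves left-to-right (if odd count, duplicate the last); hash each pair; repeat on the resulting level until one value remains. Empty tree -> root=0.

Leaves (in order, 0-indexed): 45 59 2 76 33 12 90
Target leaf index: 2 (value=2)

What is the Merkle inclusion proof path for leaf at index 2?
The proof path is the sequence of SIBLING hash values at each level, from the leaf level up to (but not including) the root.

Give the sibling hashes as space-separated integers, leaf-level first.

Answer: 76 457 70

Derivation:
L0 (leaves): [45, 59, 2, 76, 33, 12, 90], target index=2
L1: h(45,59)=(45*31+59)%997=457 [pair 0] h(2,76)=(2*31+76)%997=138 [pair 1] h(33,12)=(33*31+12)%997=38 [pair 2] h(90,90)=(90*31+90)%997=886 [pair 3] -> [457, 138, 38, 886]
  Sibling for proof at L0: 76
L2: h(457,138)=(457*31+138)%997=347 [pair 0] h(38,886)=(38*31+886)%997=70 [pair 1] -> [347, 70]
  Sibling for proof at L1: 457
L3: h(347,70)=(347*31+70)%997=857 [pair 0] -> [857]
  Sibling for proof at L2: 70
Root: 857
Proof path (sibling hashes from leaf to root): [76, 457, 70]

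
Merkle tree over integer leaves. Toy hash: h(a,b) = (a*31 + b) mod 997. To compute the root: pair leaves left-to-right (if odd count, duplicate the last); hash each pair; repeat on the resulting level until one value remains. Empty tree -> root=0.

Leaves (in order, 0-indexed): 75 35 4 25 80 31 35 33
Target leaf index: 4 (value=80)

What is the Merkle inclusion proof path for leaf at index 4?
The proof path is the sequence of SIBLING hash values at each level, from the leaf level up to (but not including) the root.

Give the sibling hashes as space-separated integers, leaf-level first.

L0 (leaves): [75, 35, 4, 25, 80, 31, 35, 33], target index=4
L1: h(75,35)=(75*31+35)%997=366 [pair 0] h(4,25)=(4*31+25)%997=149 [pair 1] h(80,31)=(80*31+31)%997=517 [pair 2] h(35,33)=(35*31+33)%997=121 [pair 3] -> [366, 149, 517, 121]
  Sibling for proof at L0: 31
L2: h(366,149)=(366*31+149)%997=528 [pair 0] h(517,121)=(517*31+121)%997=196 [pair 1] -> [528, 196]
  Sibling for proof at L1: 121
L3: h(528,196)=(528*31+196)%997=612 [pair 0] -> [612]
  Sibling for proof at L2: 528
Root: 612
Proof path (sibling hashes from leaf to root): [31, 121, 528]

Answer: 31 121 528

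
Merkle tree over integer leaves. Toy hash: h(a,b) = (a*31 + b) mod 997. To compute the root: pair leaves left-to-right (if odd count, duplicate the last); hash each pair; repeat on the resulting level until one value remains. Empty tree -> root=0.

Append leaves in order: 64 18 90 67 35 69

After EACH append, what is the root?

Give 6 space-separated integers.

After append 64 (leaves=[64]):
  L0: [64]
  root=64
After append 18 (leaves=[64, 18]):
  L0: [64, 18]
  L1: h(64,18)=(64*31+18)%997=8 -> [8]
  root=8
After append 90 (leaves=[64, 18, 90]):
  L0: [64, 18, 90]
  L1: h(64,18)=(64*31+18)%997=8 h(90,90)=(90*31+90)%997=886 -> [8, 886]
  L2: h(8,886)=(8*31+886)%997=137 -> [137]
  root=137
After append 67 (leaves=[64, 18, 90, 67]):
  L0: [64, 18, 90, 67]
  L1: h(64,18)=(64*31+18)%997=8 h(90,67)=(90*31+67)%997=863 -> [8, 863]
  L2: h(8,863)=(8*31+863)%997=114 -> [114]
  root=114
After append 35 (leaves=[64, 18, 90, 67, 35]):
  L0: [64, 18, 90, 67, 35]
  L1: h(64,18)=(64*31+18)%997=8 h(90,67)=(90*31+67)%997=863 h(35,35)=(35*31+35)%997=123 -> [8, 863, 123]
  L2: h(8,863)=(8*31+863)%997=114 h(123,123)=(123*31+123)%997=945 -> [114, 945]
  L3: h(114,945)=(114*31+945)%997=491 -> [491]
  root=491
After append 69 (leaves=[64, 18, 90, 67, 35, 69]):
  L0: [64, 18, 90, 67, 35, 69]
  L1: h(64,18)=(64*31+18)%997=8 h(90,67)=(90*31+67)%997=863 h(35,69)=(35*31+69)%997=157 -> [8, 863, 157]
  L2: h(8,863)=(8*31+863)%997=114 h(157,157)=(157*31+157)%997=39 -> [114, 39]
  L3: h(114,39)=(114*31+39)%997=582 -> [582]
  root=582

Answer: 64 8 137 114 491 582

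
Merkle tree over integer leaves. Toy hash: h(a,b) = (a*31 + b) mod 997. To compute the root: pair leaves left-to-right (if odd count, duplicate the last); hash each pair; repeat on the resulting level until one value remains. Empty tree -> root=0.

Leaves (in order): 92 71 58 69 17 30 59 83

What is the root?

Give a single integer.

Answer: 741

Derivation:
L0: [92, 71, 58, 69, 17, 30, 59, 83]
L1: h(92,71)=(92*31+71)%997=929 h(58,69)=(58*31+69)%997=870 h(17,30)=(17*31+30)%997=557 h(59,83)=(59*31+83)%997=915 -> [929, 870, 557, 915]
L2: h(929,870)=(929*31+870)%997=756 h(557,915)=(557*31+915)%997=236 -> [756, 236]
L3: h(756,236)=(756*31+236)%997=741 -> [741]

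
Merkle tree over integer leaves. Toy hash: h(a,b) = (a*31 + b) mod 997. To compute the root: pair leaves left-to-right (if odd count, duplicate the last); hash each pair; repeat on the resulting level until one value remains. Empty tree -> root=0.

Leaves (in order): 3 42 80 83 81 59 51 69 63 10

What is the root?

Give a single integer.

Answer: 7

Derivation:
L0: [3, 42, 80, 83, 81, 59, 51, 69, 63, 10]
L1: h(3,42)=(3*31+42)%997=135 h(80,83)=(80*31+83)%997=569 h(81,59)=(81*31+59)%997=576 h(51,69)=(51*31+69)%997=653 h(63,10)=(63*31+10)%997=966 -> [135, 569, 576, 653, 966]
L2: h(135,569)=(135*31+569)%997=766 h(576,653)=(576*31+653)%997=563 h(966,966)=(966*31+966)%997=5 -> [766, 563, 5]
L3: h(766,563)=(766*31+563)%997=381 h(5,5)=(5*31+5)%997=160 -> [381, 160]
L4: h(381,160)=(381*31+160)%997=7 -> [7]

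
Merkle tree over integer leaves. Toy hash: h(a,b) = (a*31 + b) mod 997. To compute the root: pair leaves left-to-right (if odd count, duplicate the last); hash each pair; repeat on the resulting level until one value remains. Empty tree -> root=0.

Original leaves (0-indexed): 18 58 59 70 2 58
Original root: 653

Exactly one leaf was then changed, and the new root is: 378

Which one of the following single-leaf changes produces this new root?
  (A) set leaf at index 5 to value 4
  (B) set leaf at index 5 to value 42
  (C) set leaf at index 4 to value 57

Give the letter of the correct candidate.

Original leaves: [18, 58, 59, 70, 2, 58]
Target new root: 378
Try each candidate change and compute the resulting root:
Candidate A: set leaf[5] = 4 -> leaves = [18, 58, 59, 70, 2, 4]
  L0: [18, 58, 59, 70, 2, 4]
  L1: h(18,58)=(18*31+58)%997=616 h(59,70)=(59*31+70)%997=902 h(2,4)=(2*31+4)%997=66 -> [616, 902, 66]
  L2: h(616,902)=(616*31+902)%997=58 h(66,66)=(66*31+66)%997=118 -> [58, 118]
  L3: h(58,118)=(58*31+118)%997=919 -> [919]
  root = 919 != target 378
Candidate B: set leaf[5] = 42 -> leaves = [18, 58, 59, 70, 2, 42]
  L0: [18, 58, 59, 70, 2, 42]
  L1: h(18,58)=(18*31+58)%997=616 h(59,70)=(59*31+70)%997=902 h(2,42)=(2*31+42)%997=104 -> [616, 902, 104]
  L2: h(616,902)=(616*31+902)%997=58 h(104,104)=(104*31+104)%997=337 -> [58, 337]
  L3: h(58,337)=(58*31+337)%997=141 -> [141]
  root = 141 != target 378
Candidate C: set leaf[4] = 57 -> leaves = [18, 58, 59, 70, 57, 58]
  L0: [18, 58, 59, 70, 57, 58]
  L1: h(18,58)=(18*31+58)%997=616 h(59,70)=(59*31+70)%997=902 h(57,58)=(57*31+58)%997=828 -> [616, 902, 828]
  L2: h(616,902)=(616*31+902)%997=58 h(828,828)=(828*31+828)%997=574 -> [58, 574]
  L3: h(58,574)=(58*31+574)%997=378 -> [378]
  root = 378 == target 378  ** MATCH **
Candidate C produces the target root.

Answer: C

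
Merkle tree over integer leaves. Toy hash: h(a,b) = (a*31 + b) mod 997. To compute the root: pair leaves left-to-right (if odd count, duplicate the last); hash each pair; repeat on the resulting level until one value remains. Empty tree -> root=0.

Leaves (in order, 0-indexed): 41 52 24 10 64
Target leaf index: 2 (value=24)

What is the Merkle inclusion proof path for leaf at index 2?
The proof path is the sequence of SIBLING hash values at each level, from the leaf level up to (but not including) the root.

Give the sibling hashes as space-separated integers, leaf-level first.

L0 (leaves): [41, 52, 24, 10, 64], target index=2
L1: h(41,52)=(41*31+52)%997=326 [pair 0] h(24,10)=(24*31+10)%997=754 [pair 1] h(64,64)=(64*31+64)%997=54 [pair 2] -> [326, 754, 54]
  Sibling for proof at L0: 10
L2: h(326,754)=(326*31+754)%997=890 [pair 0] h(54,54)=(54*31+54)%997=731 [pair 1] -> [890, 731]
  Sibling for proof at L1: 326
L3: h(890,731)=(890*31+731)%997=405 [pair 0] -> [405]
  Sibling for proof at L2: 731
Root: 405
Proof path (sibling hashes from leaf to root): [10, 326, 731]

Answer: 10 326 731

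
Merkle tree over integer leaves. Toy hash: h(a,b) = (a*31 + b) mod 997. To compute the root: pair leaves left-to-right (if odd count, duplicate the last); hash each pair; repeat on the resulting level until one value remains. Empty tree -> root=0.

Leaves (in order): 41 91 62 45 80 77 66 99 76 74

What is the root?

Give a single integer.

L0: [41, 91, 62, 45, 80, 77, 66, 99, 76, 74]
L1: h(41,91)=(41*31+91)%997=365 h(62,45)=(62*31+45)%997=970 h(80,77)=(80*31+77)%997=563 h(66,99)=(66*31+99)%997=151 h(76,74)=(76*31+74)%997=436 -> [365, 970, 563, 151, 436]
L2: h(365,970)=(365*31+970)%997=321 h(563,151)=(563*31+151)%997=655 h(436,436)=(436*31+436)%997=991 -> [321, 655, 991]
L3: h(321,655)=(321*31+655)%997=636 h(991,991)=(991*31+991)%997=805 -> [636, 805]
L4: h(636,805)=(636*31+805)%997=581 -> [581]

Answer: 581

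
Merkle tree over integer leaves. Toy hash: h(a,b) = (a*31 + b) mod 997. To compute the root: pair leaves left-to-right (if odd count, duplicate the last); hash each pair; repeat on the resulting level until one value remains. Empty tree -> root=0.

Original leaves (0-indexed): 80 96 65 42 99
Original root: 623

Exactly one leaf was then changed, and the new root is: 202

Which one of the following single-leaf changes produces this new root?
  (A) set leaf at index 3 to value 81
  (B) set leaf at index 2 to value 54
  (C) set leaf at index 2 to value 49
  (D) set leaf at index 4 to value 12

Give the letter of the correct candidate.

Original leaves: [80, 96, 65, 42, 99]
Target new root: 202
Try each candidate change and compute the resulting root:
Candidate A: set leaf[3] = 81 -> leaves = [80, 96, 65, 81, 99]
  L0: [80, 96, 65, 81, 99]
  L1: h(80,96)=(80*31+96)%997=582 h(65,81)=(65*31+81)%997=102 h(99,99)=(99*31+99)%997=177 -> [582, 102, 177]
  L2: h(582,102)=(582*31+102)%997=198 h(177,177)=(177*31+177)%997=679 -> [198, 679]
  L3: h(198,679)=(198*31+679)%997=835 -> [835]
  root = 835 != target 202
Candidate B: set leaf[2] = 54 -> leaves = [80, 96, 54, 42, 99]
  L0: [80, 96, 54, 42, 99]
  L1: h(80,96)=(80*31+96)%997=582 h(54,42)=(54*31+42)%997=719 h(99,99)=(99*31+99)%997=177 -> [582, 719, 177]
  L2: h(582,719)=(582*31+719)%997=815 h(177,177)=(177*31+177)%997=679 -> [815, 679]
  L3: h(815,679)=(815*31+679)%997=22 -> [22]
  root = 22 != target 202
Candidate C: set leaf[2] = 49 -> leaves = [80, 96, 49, 42, 99]
  L0: [80, 96, 49, 42, 99]
  L1: h(80,96)=(80*31+96)%997=582 h(49,42)=(49*31+42)%997=564 h(99,99)=(99*31+99)%997=177 -> [582, 564, 177]
  L2: h(582,564)=(582*31+564)%997=660 h(177,177)=(177*31+177)%997=679 -> [660, 679]
  L3: h(660,679)=(660*31+679)%997=202 -> [202]
  root = 202 == target 202  ** MATCH **
Candidate D: set leaf[4] = 12 -> leaves = [80, 96, 65, 42, 12]
  L0: [80, 96, 65, 42, 12]
  L1: h(80,96)=(80*31+96)%997=582 h(65,42)=(65*31+42)%997=63 h(12,12)=(12*31+12)%997=384 -> [582, 63, 384]
  L2: h(582,63)=(582*31+63)%997=159 h(384,384)=(384*31+384)%997=324 -> [159, 324]
  L3: h(159,324)=(159*31+324)%997=268 -> [268]
  root = 268 != target 202
Candidate C produces the target root.

Answer: C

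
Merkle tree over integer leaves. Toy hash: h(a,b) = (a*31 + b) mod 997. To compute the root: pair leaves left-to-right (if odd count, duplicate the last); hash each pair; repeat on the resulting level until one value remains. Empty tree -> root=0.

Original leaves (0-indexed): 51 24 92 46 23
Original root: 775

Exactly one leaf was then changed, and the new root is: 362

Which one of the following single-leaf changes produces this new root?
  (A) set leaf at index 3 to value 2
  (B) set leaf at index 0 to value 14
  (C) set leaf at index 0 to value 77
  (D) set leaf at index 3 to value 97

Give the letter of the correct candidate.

Original leaves: [51, 24, 92, 46, 23]
Target new root: 362
Try each candidate change and compute the resulting root:
Candidate A: set leaf[3] = 2 -> leaves = [51, 24, 92, 2, 23]
  L0: [51, 24, 92, 2, 23]
  L1: h(51,24)=(51*31+24)%997=608 h(92,2)=(92*31+2)%997=860 h(23,23)=(23*31+23)%997=736 -> [608, 860, 736]
  L2: h(608,860)=(608*31+860)%997=765 h(736,736)=(736*31+736)%997=621 -> [765, 621]
  L3: h(765,621)=(765*31+621)%997=408 -> [408]
  root = 408 != target 362
Candidate B: set leaf[0] = 14 -> leaves = [14, 24, 92, 46, 23]
  L0: [14, 24, 92, 46, 23]
  L1: h(14,24)=(14*31+24)%997=458 h(92,46)=(92*31+46)%997=904 h(23,23)=(23*31+23)%997=736 -> [458, 904, 736]
  L2: h(458,904)=(458*31+904)%997=147 h(736,736)=(736*31+736)%997=621 -> [147, 621]
  L3: h(147,621)=(147*31+621)%997=193 -> [193]
  root = 193 != target 362
Candidate C: set leaf[0] = 77 -> leaves = [77, 24, 92, 46, 23]
  L0: [77, 24, 92, 46, 23]
  L1: h(77,24)=(77*31+24)%997=417 h(92,46)=(92*31+46)%997=904 h(23,23)=(23*31+23)%997=736 -> [417, 904, 736]
  L2: h(417,904)=(417*31+904)%997=870 h(736,736)=(736*31+736)%997=621 -> [870, 621]
  L3: h(870,621)=(870*31+621)%997=672 -> [672]
  root = 672 != target 362
Candidate D: set leaf[3] = 97 -> leaves = [51, 24, 92, 97, 23]
  L0: [51, 24, 92, 97, 23]
  L1: h(51,24)=(51*31+24)%997=608 h(92,97)=(92*31+97)%997=955 h(23,23)=(23*31+23)%997=736 -> [608, 955, 736]
  L2: h(608,955)=(608*31+955)%997=860 h(736,736)=(736*31+736)%997=621 -> [860, 621]
  L3: h(860,621)=(860*31+621)%997=362 -> [362]
  root = 362 == target 362  ** MATCH **
Candidate D produces the target root.

Answer: D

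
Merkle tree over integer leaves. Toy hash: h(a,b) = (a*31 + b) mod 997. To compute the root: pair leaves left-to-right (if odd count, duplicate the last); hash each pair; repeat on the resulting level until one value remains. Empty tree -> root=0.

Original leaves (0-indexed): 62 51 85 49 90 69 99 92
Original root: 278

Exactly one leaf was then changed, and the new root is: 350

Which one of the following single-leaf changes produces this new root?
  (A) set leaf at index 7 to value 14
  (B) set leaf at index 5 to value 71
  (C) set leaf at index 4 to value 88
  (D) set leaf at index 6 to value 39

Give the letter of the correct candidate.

Answer: C

Derivation:
Original leaves: [62, 51, 85, 49, 90, 69, 99, 92]
Target new root: 350
Try each candidate change and compute the resulting root:
Candidate A: set leaf[7] = 14 -> leaves = [62, 51, 85, 49, 90, 69, 99, 14]
  L0: [62, 51, 85, 49, 90, 69, 99, 14]
  L1: h(62,51)=(62*31+51)%997=976 h(85,49)=(85*31+49)%997=690 h(90,69)=(90*31+69)%997=865 h(99,14)=(99*31+14)%997=92 -> [976, 690, 865, 92]
  L2: h(976,690)=(976*31+690)%997=39 h(865,92)=(865*31+92)%997=985 -> [39, 985]
  L3: h(39,985)=(39*31+985)%997=200 -> [200]
  root = 200 != target 350
Candidate B: set leaf[5] = 71 -> leaves = [62, 51, 85, 49, 90, 71, 99, 92]
  L0: [62, 51, 85, 49, 90, 71, 99, 92]
  L1: h(62,51)=(62*31+51)%997=976 h(85,49)=(85*31+49)%997=690 h(90,71)=(90*31+71)%997=867 h(99,92)=(99*31+92)%997=170 -> [976, 690, 867, 170]
  L2: h(976,690)=(976*31+690)%997=39 h(867,170)=(867*31+170)%997=128 -> [39, 128]
  L3: h(39,128)=(39*31+128)%997=340 -> [340]
  root = 340 != target 350
Candidate C: set leaf[4] = 88 -> leaves = [62, 51, 85, 49, 88, 69, 99, 92]
  L0: [62, 51, 85, 49, 88, 69, 99, 92]
  L1: h(62,51)=(62*31+51)%997=976 h(85,49)=(85*31+49)%997=690 h(88,69)=(88*31+69)%997=803 h(99,92)=(99*31+92)%997=170 -> [976, 690, 803, 170]
  L2: h(976,690)=(976*31+690)%997=39 h(803,170)=(803*31+170)%997=138 -> [39, 138]
  L3: h(39,138)=(39*31+138)%997=350 -> [350]
  root = 350 == target 350  ** MATCH **
Candidate D: set leaf[6] = 39 -> leaves = [62, 51, 85, 49, 90, 69, 39, 92]
  L0: [62, 51, 85, 49, 90, 69, 39, 92]
  L1: h(62,51)=(62*31+51)%997=976 h(85,49)=(85*31+49)%997=690 h(90,69)=(90*31+69)%997=865 h(39,92)=(39*31+92)%997=304 -> [976, 690, 865, 304]
  L2: h(976,690)=(976*31+690)%997=39 h(865,304)=(865*31+304)%997=200 -> [39, 200]
  L3: h(39,200)=(39*31+200)%997=412 -> [412]
  root = 412 != target 350
Candidate C produces the target root.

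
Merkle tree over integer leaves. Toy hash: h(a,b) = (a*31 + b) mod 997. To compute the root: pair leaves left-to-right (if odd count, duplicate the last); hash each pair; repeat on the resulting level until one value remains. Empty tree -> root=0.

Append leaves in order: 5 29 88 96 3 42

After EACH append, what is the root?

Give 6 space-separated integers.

After append 5 (leaves=[5]):
  L0: [5]
  root=5
After append 29 (leaves=[5, 29]):
  L0: [5, 29]
  L1: h(5,29)=(5*31+29)%997=184 -> [184]
  root=184
After append 88 (leaves=[5, 29, 88]):
  L0: [5, 29, 88]
  L1: h(5,29)=(5*31+29)%997=184 h(88,88)=(88*31+88)%997=822 -> [184, 822]
  L2: h(184,822)=(184*31+822)%997=544 -> [544]
  root=544
After append 96 (leaves=[5, 29, 88, 96]):
  L0: [5, 29, 88, 96]
  L1: h(5,29)=(5*31+29)%997=184 h(88,96)=(88*31+96)%997=830 -> [184, 830]
  L2: h(184,830)=(184*31+830)%997=552 -> [552]
  root=552
After append 3 (leaves=[5, 29, 88, 96, 3]):
  L0: [5, 29, 88, 96, 3]
  L1: h(5,29)=(5*31+29)%997=184 h(88,96)=(88*31+96)%997=830 h(3,3)=(3*31+3)%997=96 -> [184, 830, 96]
  L2: h(184,830)=(184*31+830)%997=552 h(96,96)=(96*31+96)%997=81 -> [552, 81]
  L3: h(552,81)=(552*31+81)%997=244 -> [244]
  root=244
After append 42 (leaves=[5, 29, 88, 96, 3, 42]):
  L0: [5, 29, 88, 96, 3, 42]
  L1: h(5,29)=(5*31+29)%997=184 h(88,96)=(88*31+96)%997=830 h(3,42)=(3*31+42)%997=135 -> [184, 830, 135]
  L2: h(184,830)=(184*31+830)%997=552 h(135,135)=(135*31+135)%997=332 -> [552, 332]
  L3: h(552,332)=(552*31+332)%997=495 -> [495]
  root=495

Answer: 5 184 544 552 244 495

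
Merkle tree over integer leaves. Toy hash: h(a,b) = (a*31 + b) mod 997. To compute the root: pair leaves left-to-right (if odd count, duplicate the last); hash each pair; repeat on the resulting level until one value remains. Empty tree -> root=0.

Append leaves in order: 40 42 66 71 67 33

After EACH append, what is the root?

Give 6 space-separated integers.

Answer: 40 285 977 982 347 256

Derivation:
After append 40 (leaves=[40]):
  L0: [40]
  root=40
After append 42 (leaves=[40, 42]):
  L0: [40, 42]
  L1: h(40,42)=(40*31+42)%997=285 -> [285]
  root=285
After append 66 (leaves=[40, 42, 66]):
  L0: [40, 42, 66]
  L1: h(40,42)=(40*31+42)%997=285 h(66,66)=(66*31+66)%997=118 -> [285, 118]
  L2: h(285,118)=(285*31+118)%997=977 -> [977]
  root=977
After append 71 (leaves=[40, 42, 66, 71]):
  L0: [40, 42, 66, 71]
  L1: h(40,42)=(40*31+42)%997=285 h(66,71)=(66*31+71)%997=123 -> [285, 123]
  L2: h(285,123)=(285*31+123)%997=982 -> [982]
  root=982
After append 67 (leaves=[40, 42, 66, 71, 67]):
  L0: [40, 42, 66, 71, 67]
  L1: h(40,42)=(40*31+42)%997=285 h(66,71)=(66*31+71)%997=123 h(67,67)=(67*31+67)%997=150 -> [285, 123, 150]
  L2: h(285,123)=(285*31+123)%997=982 h(150,150)=(150*31+150)%997=812 -> [982, 812]
  L3: h(982,812)=(982*31+812)%997=347 -> [347]
  root=347
After append 33 (leaves=[40, 42, 66, 71, 67, 33]):
  L0: [40, 42, 66, 71, 67, 33]
  L1: h(40,42)=(40*31+42)%997=285 h(66,71)=(66*31+71)%997=123 h(67,33)=(67*31+33)%997=116 -> [285, 123, 116]
  L2: h(285,123)=(285*31+123)%997=982 h(116,116)=(116*31+116)%997=721 -> [982, 721]
  L3: h(982,721)=(982*31+721)%997=256 -> [256]
  root=256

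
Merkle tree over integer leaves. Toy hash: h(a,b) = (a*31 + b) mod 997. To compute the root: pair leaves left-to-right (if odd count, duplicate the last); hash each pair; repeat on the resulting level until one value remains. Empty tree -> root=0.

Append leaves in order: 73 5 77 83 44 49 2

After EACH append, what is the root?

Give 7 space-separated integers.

Answer: 73 274 988 994 98 258 903

Derivation:
After append 73 (leaves=[73]):
  L0: [73]
  root=73
After append 5 (leaves=[73, 5]):
  L0: [73, 5]
  L1: h(73,5)=(73*31+5)%997=274 -> [274]
  root=274
After append 77 (leaves=[73, 5, 77]):
  L0: [73, 5, 77]
  L1: h(73,5)=(73*31+5)%997=274 h(77,77)=(77*31+77)%997=470 -> [274, 470]
  L2: h(274,470)=(274*31+470)%997=988 -> [988]
  root=988
After append 83 (leaves=[73, 5, 77, 83]):
  L0: [73, 5, 77, 83]
  L1: h(73,5)=(73*31+5)%997=274 h(77,83)=(77*31+83)%997=476 -> [274, 476]
  L2: h(274,476)=(274*31+476)%997=994 -> [994]
  root=994
After append 44 (leaves=[73, 5, 77, 83, 44]):
  L0: [73, 5, 77, 83, 44]
  L1: h(73,5)=(73*31+5)%997=274 h(77,83)=(77*31+83)%997=476 h(44,44)=(44*31+44)%997=411 -> [274, 476, 411]
  L2: h(274,476)=(274*31+476)%997=994 h(411,411)=(411*31+411)%997=191 -> [994, 191]
  L3: h(994,191)=(994*31+191)%997=98 -> [98]
  root=98
After append 49 (leaves=[73, 5, 77, 83, 44, 49]):
  L0: [73, 5, 77, 83, 44, 49]
  L1: h(73,5)=(73*31+5)%997=274 h(77,83)=(77*31+83)%997=476 h(44,49)=(44*31+49)%997=416 -> [274, 476, 416]
  L2: h(274,476)=(274*31+476)%997=994 h(416,416)=(416*31+416)%997=351 -> [994, 351]
  L3: h(994,351)=(994*31+351)%997=258 -> [258]
  root=258
After append 2 (leaves=[73, 5, 77, 83, 44, 49, 2]):
  L0: [73, 5, 77, 83, 44, 49, 2]
  L1: h(73,5)=(73*31+5)%997=274 h(77,83)=(77*31+83)%997=476 h(44,49)=(44*31+49)%997=416 h(2,2)=(2*31+2)%997=64 -> [274, 476, 416, 64]
  L2: h(274,476)=(274*31+476)%997=994 h(416,64)=(416*31+64)%997=996 -> [994, 996]
  L3: h(994,996)=(994*31+996)%997=903 -> [903]
  root=903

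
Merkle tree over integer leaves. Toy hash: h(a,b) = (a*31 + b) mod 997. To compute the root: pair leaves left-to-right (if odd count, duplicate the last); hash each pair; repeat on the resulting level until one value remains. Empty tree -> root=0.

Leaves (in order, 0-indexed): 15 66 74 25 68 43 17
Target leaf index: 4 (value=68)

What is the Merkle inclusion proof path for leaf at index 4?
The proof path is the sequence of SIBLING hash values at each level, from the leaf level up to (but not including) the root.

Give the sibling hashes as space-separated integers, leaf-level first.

Answer: 43 544 834

Derivation:
L0 (leaves): [15, 66, 74, 25, 68, 43, 17], target index=4
L1: h(15,66)=(15*31+66)%997=531 [pair 0] h(74,25)=(74*31+25)%997=325 [pair 1] h(68,43)=(68*31+43)%997=157 [pair 2] h(17,17)=(17*31+17)%997=544 [pair 3] -> [531, 325, 157, 544]
  Sibling for proof at L0: 43
L2: h(531,325)=(531*31+325)%997=834 [pair 0] h(157,544)=(157*31+544)%997=426 [pair 1] -> [834, 426]
  Sibling for proof at L1: 544
L3: h(834,426)=(834*31+426)%997=358 [pair 0] -> [358]
  Sibling for proof at L2: 834
Root: 358
Proof path (sibling hashes from leaf to root): [43, 544, 834]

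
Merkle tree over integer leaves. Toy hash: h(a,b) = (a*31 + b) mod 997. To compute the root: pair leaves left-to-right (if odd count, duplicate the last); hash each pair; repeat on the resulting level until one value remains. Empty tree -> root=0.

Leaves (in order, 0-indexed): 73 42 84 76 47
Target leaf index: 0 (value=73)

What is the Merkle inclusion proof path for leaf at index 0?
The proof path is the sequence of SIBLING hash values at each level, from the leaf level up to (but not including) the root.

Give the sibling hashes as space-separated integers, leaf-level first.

Answer: 42 686 272

Derivation:
L0 (leaves): [73, 42, 84, 76, 47], target index=0
L1: h(73,42)=(73*31+42)%997=311 [pair 0] h(84,76)=(84*31+76)%997=686 [pair 1] h(47,47)=(47*31+47)%997=507 [pair 2] -> [311, 686, 507]
  Sibling for proof at L0: 42
L2: h(311,686)=(311*31+686)%997=357 [pair 0] h(507,507)=(507*31+507)%997=272 [pair 1] -> [357, 272]
  Sibling for proof at L1: 686
L3: h(357,272)=(357*31+272)%997=372 [pair 0] -> [372]
  Sibling for proof at L2: 272
Root: 372
Proof path (sibling hashes from leaf to root): [42, 686, 272]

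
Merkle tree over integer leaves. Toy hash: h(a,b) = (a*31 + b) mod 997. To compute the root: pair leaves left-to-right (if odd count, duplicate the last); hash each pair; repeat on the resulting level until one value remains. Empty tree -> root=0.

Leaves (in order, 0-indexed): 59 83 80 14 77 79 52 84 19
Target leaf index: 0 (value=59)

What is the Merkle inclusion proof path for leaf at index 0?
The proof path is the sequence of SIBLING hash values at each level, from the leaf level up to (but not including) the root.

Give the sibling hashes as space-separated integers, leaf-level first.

L0 (leaves): [59, 83, 80, 14, 77, 79, 52, 84, 19], target index=0
L1: h(59,83)=(59*31+83)%997=915 [pair 0] h(80,14)=(80*31+14)%997=500 [pair 1] h(77,79)=(77*31+79)%997=472 [pair 2] h(52,84)=(52*31+84)%997=699 [pair 3] h(19,19)=(19*31+19)%997=608 [pair 4] -> [915, 500, 472, 699, 608]
  Sibling for proof at L0: 83
L2: h(915,500)=(915*31+500)%997=949 [pair 0] h(472,699)=(472*31+699)%997=376 [pair 1] h(608,608)=(608*31+608)%997=513 [pair 2] -> [949, 376, 513]
  Sibling for proof at L1: 500
L3: h(949,376)=(949*31+376)%997=882 [pair 0] h(513,513)=(513*31+513)%997=464 [pair 1] -> [882, 464]
  Sibling for proof at L2: 376
L4: h(882,464)=(882*31+464)%997=887 [pair 0] -> [887]
  Sibling for proof at L3: 464
Root: 887
Proof path (sibling hashes from leaf to root): [83, 500, 376, 464]

Answer: 83 500 376 464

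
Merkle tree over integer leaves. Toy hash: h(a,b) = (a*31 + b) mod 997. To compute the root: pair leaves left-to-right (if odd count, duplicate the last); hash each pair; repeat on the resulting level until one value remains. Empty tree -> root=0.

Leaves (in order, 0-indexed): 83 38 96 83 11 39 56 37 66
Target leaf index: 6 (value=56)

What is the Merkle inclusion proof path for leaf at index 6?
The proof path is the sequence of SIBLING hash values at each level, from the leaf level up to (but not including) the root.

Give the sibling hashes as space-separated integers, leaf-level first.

L0 (leaves): [83, 38, 96, 83, 11, 39, 56, 37, 66], target index=6
L1: h(83,38)=(83*31+38)%997=617 [pair 0] h(96,83)=(96*31+83)%997=68 [pair 1] h(11,39)=(11*31+39)%997=380 [pair 2] h(56,37)=(56*31+37)%997=776 [pair 3] h(66,66)=(66*31+66)%997=118 [pair 4] -> [617, 68, 380, 776, 118]
  Sibling for proof at L0: 37
L2: h(617,68)=(617*31+68)%997=252 [pair 0] h(380,776)=(380*31+776)%997=592 [pair 1] h(118,118)=(118*31+118)%997=785 [pair 2] -> [252, 592, 785]
  Sibling for proof at L1: 380
L3: h(252,592)=(252*31+592)%997=428 [pair 0] h(785,785)=(785*31+785)%997=195 [pair 1] -> [428, 195]
  Sibling for proof at L2: 252
L4: h(428,195)=(428*31+195)%997=502 [pair 0] -> [502]
  Sibling for proof at L3: 195
Root: 502
Proof path (sibling hashes from leaf to root): [37, 380, 252, 195]

Answer: 37 380 252 195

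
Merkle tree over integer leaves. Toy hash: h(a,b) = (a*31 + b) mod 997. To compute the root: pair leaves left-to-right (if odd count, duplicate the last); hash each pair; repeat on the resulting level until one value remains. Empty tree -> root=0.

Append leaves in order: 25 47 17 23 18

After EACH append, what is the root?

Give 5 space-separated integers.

After append 25 (leaves=[25]):
  L0: [25]
  root=25
After append 47 (leaves=[25, 47]):
  L0: [25, 47]
  L1: h(25,47)=(25*31+47)%997=822 -> [822]
  root=822
After append 17 (leaves=[25, 47, 17]):
  L0: [25, 47, 17]
  L1: h(25,47)=(25*31+47)%997=822 h(17,17)=(17*31+17)%997=544 -> [822, 544]
  L2: h(822,544)=(822*31+544)%997=104 -> [104]
  root=104
After append 23 (leaves=[25, 47, 17, 23]):
  L0: [25, 47, 17, 23]
  L1: h(25,47)=(25*31+47)%997=822 h(17,23)=(17*31+23)%997=550 -> [822, 550]
  L2: h(822,550)=(822*31+550)%997=110 -> [110]
  root=110
After append 18 (leaves=[25, 47, 17, 23, 18]):
  L0: [25, 47, 17, 23, 18]
  L1: h(25,47)=(25*31+47)%997=822 h(17,23)=(17*31+23)%997=550 h(18,18)=(18*31+18)%997=576 -> [822, 550, 576]
  L2: h(822,550)=(822*31+550)%997=110 h(576,576)=(576*31+576)%997=486 -> [110, 486]
  L3: h(110,486)=(110*31+486)%997=905 -> [905]
  root=905

Answer: 25 822 104 110 905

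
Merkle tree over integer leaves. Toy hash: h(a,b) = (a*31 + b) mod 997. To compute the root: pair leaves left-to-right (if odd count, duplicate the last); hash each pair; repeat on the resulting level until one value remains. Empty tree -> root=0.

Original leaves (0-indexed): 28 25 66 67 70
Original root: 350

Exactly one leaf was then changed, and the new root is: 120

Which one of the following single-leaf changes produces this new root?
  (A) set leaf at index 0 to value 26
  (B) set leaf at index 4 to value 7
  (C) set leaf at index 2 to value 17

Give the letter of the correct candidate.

Original leaves: [28, 25, 66, 67, 70]
Target new root: 120
Try each candidate change and compute the resulting root:
Candidate A: set leaf[0] = 26 -> leaves = [26, 25, 66, 67, 70]
  L0: [26, 25, 66, 67, 70]
  L1: h(26,25)=(26*31+25)%997=831 h(66,67)=(66*31+67)%997=119 h(70,70)=(70*31+70)%997=246 -> [831, 119, 246]
  L2: h(831,119)=(831*31+119)%997=955 h(246,246)=(246*31+246)%997=893 -> [955, 893]
  L3: h(955,893)=(955*31+893)%997=588 -> [588]
  root = 588 != target 120
Candidate B: set leaf[4] = 7 -> leaves = [28, 25, 66, 67, 7]
  L0: [28, 25, 66, 67, 7]
  L1: h(28,25)=(28*31+25)%997=893 h(66,67)=(66*31+67)%997=119 h(7,7)=(7*31+7)%997=224 -> [893, 119, 224]
  L2: h(893,119)=(893*31+119)%997=883 h(224,224)=(224*31+224)%997=189 -> [883, 189]
  L3: h(883,189)=(883*31+189)%997=643 -> [643]
  root = 643 != target 120
Candidate C: set leaf[2] = 17 -> leaves = [28, 25, 17, 67, 70]
  L0: [28, 25, 17, 67, 70]
  L1: h(28,25)=(28*31+25)%997=893 h(17,67)=(17*31+67)%997=594 h(70,70)=(70*31+70)%997=246 -> [893, 594, 246]
  L2: h(893,594)=(893*31+594)%997=361 h(246,246)=(246*31+246)%997=893 -> [361, 893]
  L3: h(361,893)=(361*31+893)%997=120 -> [120]
  root = 120 == target 120  ** MATCH **
Candidate C produces the target root.

Answer: C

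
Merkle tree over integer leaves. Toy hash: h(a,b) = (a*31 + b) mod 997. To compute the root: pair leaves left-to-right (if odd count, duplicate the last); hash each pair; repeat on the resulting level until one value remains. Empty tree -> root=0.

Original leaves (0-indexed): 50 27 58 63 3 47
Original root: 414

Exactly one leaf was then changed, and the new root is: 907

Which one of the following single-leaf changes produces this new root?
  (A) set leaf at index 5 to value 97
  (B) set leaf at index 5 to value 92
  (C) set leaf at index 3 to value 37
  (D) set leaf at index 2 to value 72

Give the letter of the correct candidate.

Original leaves: [50, 27, 58, 63, 3, 47]
Target new root: 907
Try each candidate change and compute the resulting root:
Candidate A: set leaf[5] = 97 -> leaves = [50, 27, 58, 63, 3, 97]
  L0: [50, 27, 58, 63, 3, 97]
  L1: h(50,27)=(50*31+27)%997=580 h(58,63)=(58*31+63)%997=864 h(3,97)=(3*31+97)%997=190 -> [580, 864, 190]
  L2: h(580,864)=(580*31+864)%997=898 h(190,190)=(190*31+190)%997=98 -> [898, 98]
  L3: h(898,98)=(898*31+98)%997=20 -> [20]
  root = 20 != target 907
Candidate B: set leaf[5] = 92 -> leaves = [50, 27, 58, 63, 3, 92]
  L0: [50, 27, 58, 63, 3, 92]
  L1: h(50,27)=(50*31+27)%997=580 h(58,63)=(58*31+63)%997=864 h(3,92)=(3*31+92)%997=185 -> [580, 864, 185]
  L2: h(580,864)=(580*31+864)%997=898 h(185,185)=(185*31+185)%997=935 -> [898, 935]
  L3: h(898,935)=(898*31+935)%997=857 -> [857]
  root = 857 != target 907
Candidate C: set leaf[3] = 37 -> leaves = [50, 27, 58, 37, 3, 47]
  L0: [50, 27, 58, 37, 3, 47]
  L1: h(50,27)=(50*31+27)%997=580 h(58,37)=(58*31+37)%997=838 h(3,47)=(3*31+47)%997=140 -> [580, 838, 140]
  L2: h(580,838)=(580*31+838)%997=872 h(140,140)=(140*31+140)%997=492 -> [872, 492]
  L3: h(872,492)=(872*31+492)%997=605 -> [605]
  root = 605 != target 907
Candidate D: set leaf[2] = 72 -> leaves = [50, 27, 72, 63, 3, 47]
  L0: [50, 27, 72, 63, 3, 47]
  L1: h(50,27)=(50*31+27)%997=580 h(72,63)=(72*31+63)%997=301 h(3,47)=(3*31+47)%997=140 -> [580, 301, 140]
  L2: h(580,301)=(580*31+301)%997=335 h(140,140)=(140*31+140)%997=492 -> [335, 492]
  L3: h(335,492)=(335*31+492)%997=907 -> [907]
  root = 907 == target 907  ** MATCH **
Candidate D produces the target root.

Answer: D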